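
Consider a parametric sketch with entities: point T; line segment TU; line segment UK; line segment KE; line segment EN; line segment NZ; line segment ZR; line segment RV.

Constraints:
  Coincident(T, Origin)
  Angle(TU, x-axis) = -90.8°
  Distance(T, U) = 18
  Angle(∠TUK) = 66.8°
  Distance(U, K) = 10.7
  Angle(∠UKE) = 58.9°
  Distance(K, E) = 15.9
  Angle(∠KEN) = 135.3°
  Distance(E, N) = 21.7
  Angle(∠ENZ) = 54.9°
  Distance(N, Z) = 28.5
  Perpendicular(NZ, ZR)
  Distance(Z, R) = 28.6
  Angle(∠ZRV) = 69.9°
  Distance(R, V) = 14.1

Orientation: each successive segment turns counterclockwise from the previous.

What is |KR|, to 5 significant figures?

8.0392

∠ENZ = 54.9° gives NZ at -46.700° from the x-axis; with |NZ| = 28.5, Z = (-5.0723, -28.300). The perpendicularity gives ZR at right angles to NZ, so ZR runs at 43.300°; with |ZR| = 28.6, R = (15.742, -8.6853). Then |KR| = |R − K| = 8.0392.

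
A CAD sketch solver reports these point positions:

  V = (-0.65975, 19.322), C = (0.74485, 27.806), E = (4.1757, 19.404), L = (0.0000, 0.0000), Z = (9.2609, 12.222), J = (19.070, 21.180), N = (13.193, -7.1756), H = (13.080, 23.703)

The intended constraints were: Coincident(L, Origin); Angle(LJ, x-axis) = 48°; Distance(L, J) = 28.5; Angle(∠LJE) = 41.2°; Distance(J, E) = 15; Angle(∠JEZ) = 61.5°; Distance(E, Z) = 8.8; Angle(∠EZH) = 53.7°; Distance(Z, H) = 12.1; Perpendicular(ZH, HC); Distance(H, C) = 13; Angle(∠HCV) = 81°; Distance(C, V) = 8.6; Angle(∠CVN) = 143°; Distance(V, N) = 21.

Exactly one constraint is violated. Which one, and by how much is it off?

Distance(V, N) = 21 — off by 8.90.

L = (0.00, 0.00) ✓; LJ at 48.00° ✓; |LJ| = 28.50 ✓; ∠LJE = 41.20° ✓; |JE| = 15.00 ✓; ∠JEZ = 61.50° ✓; |EZ| = 8.800 ✓; ∠EZH = 53.70° ✓; |ZH| = 12.10 ✓; ∠(ZH, HC) = 90.00° ✓; |HC| = 13.00 ✓; ∠HCV = 81.00° ✓; |CV| = 8.599 ✓; ∠CVN = 143.0° ✓; |VN| = 29.90 ✗.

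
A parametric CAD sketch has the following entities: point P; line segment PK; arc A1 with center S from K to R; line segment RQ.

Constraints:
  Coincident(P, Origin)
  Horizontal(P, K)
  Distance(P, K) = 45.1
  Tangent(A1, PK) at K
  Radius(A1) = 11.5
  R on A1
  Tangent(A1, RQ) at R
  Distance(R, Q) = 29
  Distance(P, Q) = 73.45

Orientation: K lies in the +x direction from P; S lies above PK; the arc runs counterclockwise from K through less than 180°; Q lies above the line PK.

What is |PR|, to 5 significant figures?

56.849

Checks: |SK| = 11.50 ✓; |SR| = 11.50 ✓; ∠(SR, RQ) = 90.00° ✓; |RQ| = 29.00 ✓; |PQ| = 73.45 ✓.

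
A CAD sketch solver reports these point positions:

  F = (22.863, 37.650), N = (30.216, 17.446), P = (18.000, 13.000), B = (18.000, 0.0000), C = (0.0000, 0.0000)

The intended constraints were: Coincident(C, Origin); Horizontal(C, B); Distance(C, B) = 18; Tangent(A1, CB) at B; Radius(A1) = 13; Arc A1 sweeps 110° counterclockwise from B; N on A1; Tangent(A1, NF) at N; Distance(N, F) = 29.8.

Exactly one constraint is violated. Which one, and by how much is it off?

Distance(N, F) = 29.8 — off by 8.30.

C = (0.00, 0.00) ✓; C.y = 0.00, B.y = 0.00 ✓; |CB| = 18.00 ✓; ∠(PB, BC) = 90.00° ✓; |PB| = 13.00 ✓; bearing(P→N) − bearing(P→B) = 110.0° ✓; |PN| = 13.00 ✓; ∠(PN, NF) = 90.00° ✓; |NF| = 21.50 ✗.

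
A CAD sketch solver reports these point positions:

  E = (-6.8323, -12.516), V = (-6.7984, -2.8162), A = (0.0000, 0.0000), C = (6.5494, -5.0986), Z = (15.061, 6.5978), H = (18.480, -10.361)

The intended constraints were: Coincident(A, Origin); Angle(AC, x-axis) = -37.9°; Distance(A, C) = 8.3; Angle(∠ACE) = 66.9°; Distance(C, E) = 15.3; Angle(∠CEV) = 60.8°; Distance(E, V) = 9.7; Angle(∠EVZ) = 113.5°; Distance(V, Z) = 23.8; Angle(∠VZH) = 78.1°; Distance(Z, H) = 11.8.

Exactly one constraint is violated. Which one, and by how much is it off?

Distance(Z, H) = 11.8 — off by 5.50.

A = (0.00, 0.00) ✓; AC at -37.90° ✓; |AC| = 8.300 ✓; ∠ACE = 66.90° ✓; |CE| = 15.30 ✓; ∠CEV = 60.80° ✓; |EV| = 9.700 ✓; ∠EVZ = 113.5° ✓; |VZ| = 23.80 ✓; ∠VZH = 78.10° ✓; |ZH| = 17.30 ✗.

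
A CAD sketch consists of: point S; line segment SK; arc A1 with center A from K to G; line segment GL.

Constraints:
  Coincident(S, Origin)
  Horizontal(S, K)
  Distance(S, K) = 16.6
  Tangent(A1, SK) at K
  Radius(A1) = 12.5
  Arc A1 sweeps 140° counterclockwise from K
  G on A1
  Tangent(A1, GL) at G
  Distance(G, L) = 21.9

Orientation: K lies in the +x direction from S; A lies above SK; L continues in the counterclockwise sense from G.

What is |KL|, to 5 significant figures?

37.194

S is at the origin; S and K share the same y with |SK| = 16.6 and K on the +x side, so K = (16.600, 0.0000). Tangency of A1 to SK means the radius AK is perpendicular to SK, so A = K + (0, 12.5) = (16.600, 12.500). On A1, K sits at bearing -90° from A; a 140° counterclockwise sweep puts G at bearing 50°, so G = A + 12.5·(cos 50°, sin 50°) = (24.635, 22.076). The tangent condition forces AG to be normal to GL, so GL runs along (−sin 50°, cos 50°); with |GL| = 21.9, L = (7.8585, 36.153). Then |KL| = |L − K| = 37.194.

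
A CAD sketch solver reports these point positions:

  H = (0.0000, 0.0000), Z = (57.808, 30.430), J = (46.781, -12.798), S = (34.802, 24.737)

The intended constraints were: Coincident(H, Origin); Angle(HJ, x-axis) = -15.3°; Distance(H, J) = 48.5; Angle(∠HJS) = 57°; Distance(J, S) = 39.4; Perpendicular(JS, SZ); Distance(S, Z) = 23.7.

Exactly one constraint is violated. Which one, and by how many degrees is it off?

Perpendicular(JS, SZ) — off by 3.80°.

H = (0.00, 0.00) ✓; HJ at -15.30° ✓; |HJ| = 48.50 ✓; ∠HJS = 57.00° ✓; |JS| = 39.40 ✓; ∠(JS, SZ) = 93.80° ✗; |SZ| = 23.70 ✓.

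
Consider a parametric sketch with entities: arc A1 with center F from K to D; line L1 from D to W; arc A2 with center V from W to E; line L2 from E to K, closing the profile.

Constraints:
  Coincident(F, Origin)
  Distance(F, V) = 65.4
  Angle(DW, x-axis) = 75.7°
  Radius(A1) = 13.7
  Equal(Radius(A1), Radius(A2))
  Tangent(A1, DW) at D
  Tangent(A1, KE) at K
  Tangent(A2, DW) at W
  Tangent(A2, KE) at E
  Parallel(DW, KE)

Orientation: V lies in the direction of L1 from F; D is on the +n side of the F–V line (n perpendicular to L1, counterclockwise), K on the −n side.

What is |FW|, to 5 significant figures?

66.820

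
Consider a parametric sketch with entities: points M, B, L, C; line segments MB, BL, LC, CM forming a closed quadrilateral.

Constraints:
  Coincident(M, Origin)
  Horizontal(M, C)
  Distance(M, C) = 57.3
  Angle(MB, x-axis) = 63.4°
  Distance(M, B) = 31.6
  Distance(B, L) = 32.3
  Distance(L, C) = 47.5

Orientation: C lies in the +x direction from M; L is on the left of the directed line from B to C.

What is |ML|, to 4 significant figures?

61.37

Checks: |BL| = 32.30 ✓; |LC| = 47.50 ✓.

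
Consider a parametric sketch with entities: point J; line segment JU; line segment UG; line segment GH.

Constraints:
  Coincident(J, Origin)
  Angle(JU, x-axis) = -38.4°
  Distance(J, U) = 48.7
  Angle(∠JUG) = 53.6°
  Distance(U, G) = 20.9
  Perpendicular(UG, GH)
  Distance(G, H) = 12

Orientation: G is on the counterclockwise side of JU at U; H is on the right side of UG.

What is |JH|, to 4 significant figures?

51.82

J is at the origin; JU runs at -38.4° with length 48.7, so U = 48.7·(cos -38.4°, sin -38.4°) = (38.17, -30.25). ∠JUG = 53.6°, so UG runs at -38.4° + (180° − 53.6°) = 88.00° from the x-axis; with |UG| = 20.9, G = U + 20.9·(cos 88.00°, sin 88.00°) = (38.90, -9.363). The perpendicularity gives GH at right angles to UG; with |GH| = 12.0 on the right of UG, H = G + 12.0·(0.9994, -0.03490) = (50.89, -9.781). Then |JH| = |H − J| = 51.82.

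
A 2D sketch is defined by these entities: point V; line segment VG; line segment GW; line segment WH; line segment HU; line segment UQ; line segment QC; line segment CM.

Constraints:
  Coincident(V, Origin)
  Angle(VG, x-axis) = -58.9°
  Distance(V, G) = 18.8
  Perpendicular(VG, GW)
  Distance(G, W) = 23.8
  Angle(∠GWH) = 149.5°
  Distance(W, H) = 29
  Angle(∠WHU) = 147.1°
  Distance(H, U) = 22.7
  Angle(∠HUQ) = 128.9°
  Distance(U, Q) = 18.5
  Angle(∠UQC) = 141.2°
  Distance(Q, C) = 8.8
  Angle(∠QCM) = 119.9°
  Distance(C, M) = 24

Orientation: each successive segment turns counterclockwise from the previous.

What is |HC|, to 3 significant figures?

41.4

V is at the origin; VG runs at -58.9° with length 18.8, so G = (9.71, -16.1). VG ⟂ GW, so GW runs at 31.1°; with |GW| = 23.8, W = (30.1, -3.80). ∠GWH = 149.5° gives WH at 61.6° from the x-axis; with |WH| = 29.0, H = (43.9, 21.7). ∠WHU = 147.1° gives HU at 94.5° from the x-axis; with |HU| = 22.7, U = (42.1, 44.3). ∠HUQ = 128.9° gives UQ at 146° from the x-axis; with |UQ| = 18.5, Q = (26.8, 54.8). ∠UQC = 141.2° gives QC at -176° from the x-axis; with |QC| = 8.8, C = (18.1, 54.1). Then |HC| = |C − H| = 41.4.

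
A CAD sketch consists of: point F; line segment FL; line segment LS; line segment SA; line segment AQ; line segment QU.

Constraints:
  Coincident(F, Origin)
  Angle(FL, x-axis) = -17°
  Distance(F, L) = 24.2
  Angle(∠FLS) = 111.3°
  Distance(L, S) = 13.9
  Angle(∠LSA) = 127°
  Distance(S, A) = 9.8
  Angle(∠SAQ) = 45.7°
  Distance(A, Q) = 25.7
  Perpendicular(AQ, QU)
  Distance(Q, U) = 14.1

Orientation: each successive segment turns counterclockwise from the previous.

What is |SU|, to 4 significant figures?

20.14

F is at the origin; FL runs at -17.0° with length 24.2, so L = (23.14, -7.075). ∠FLS = 111.3° gives LS at 51.70° from the x-axis; with |LS| = 13.9, S = (31.76, 3.833). ∠LSA = 127.0° gives SA at 104.7° from the x-axis; with |SA| = 9.8, A = (29.27, 13.31). ∠SAQ = 45.7° gives AQ at -121.0° from the x-axis; with |AQ| = 25.7, Q = (16.03, -8.717). The perpendicularity gives QU at right angles to AQ, so QU runs at -31.00°; with |QU| = 14.1, U = (28.12, -15.98). Then |SU| = |U − S| = 20.14.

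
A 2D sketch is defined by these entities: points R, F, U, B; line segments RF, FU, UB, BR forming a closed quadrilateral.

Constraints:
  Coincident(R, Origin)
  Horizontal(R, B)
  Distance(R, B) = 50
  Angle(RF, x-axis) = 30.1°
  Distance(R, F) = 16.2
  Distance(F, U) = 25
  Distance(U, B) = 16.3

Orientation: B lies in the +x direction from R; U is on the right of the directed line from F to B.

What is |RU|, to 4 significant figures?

35.25

Checks: |FU| = 25.00 ✓; |UB| = 16.30 ✓.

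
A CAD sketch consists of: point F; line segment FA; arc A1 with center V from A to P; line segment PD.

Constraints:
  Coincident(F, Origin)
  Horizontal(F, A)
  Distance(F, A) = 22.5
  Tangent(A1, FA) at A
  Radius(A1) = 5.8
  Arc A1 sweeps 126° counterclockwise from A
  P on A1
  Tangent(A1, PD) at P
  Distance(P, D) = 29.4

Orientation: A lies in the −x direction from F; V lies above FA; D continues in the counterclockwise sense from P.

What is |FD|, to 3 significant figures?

48.2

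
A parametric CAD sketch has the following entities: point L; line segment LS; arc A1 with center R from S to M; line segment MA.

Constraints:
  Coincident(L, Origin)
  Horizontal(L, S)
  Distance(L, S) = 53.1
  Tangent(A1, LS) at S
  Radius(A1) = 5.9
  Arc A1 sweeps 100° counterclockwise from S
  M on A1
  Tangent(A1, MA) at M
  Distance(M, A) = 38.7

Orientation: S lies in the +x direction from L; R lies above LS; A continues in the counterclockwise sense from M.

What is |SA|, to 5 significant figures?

45.046

L is at the origin; L and S share the same y with |LS| = 53.1 and S on the +x side, so S = (53.100, 0.0000). A1 meets LS tangentially, so RS is at right angles to LS, so R = S + (0, 5.9) = (53.100, 5.9000). On A1, S sits at bearing -90° from R; a 100° counterclockwise sweep puts M at bearing 10°, so M = R + 5.9·(cos 10°, sin 10°) = (58.910, 6.9245). Since A1 is tangent to MA there, RM ⟂ MA, so MA runs along (−sin 10°, cos 10°); with |MA| = 38.7, A = (52.190, 45.037). Then |SA| = |A − S| = 45.046.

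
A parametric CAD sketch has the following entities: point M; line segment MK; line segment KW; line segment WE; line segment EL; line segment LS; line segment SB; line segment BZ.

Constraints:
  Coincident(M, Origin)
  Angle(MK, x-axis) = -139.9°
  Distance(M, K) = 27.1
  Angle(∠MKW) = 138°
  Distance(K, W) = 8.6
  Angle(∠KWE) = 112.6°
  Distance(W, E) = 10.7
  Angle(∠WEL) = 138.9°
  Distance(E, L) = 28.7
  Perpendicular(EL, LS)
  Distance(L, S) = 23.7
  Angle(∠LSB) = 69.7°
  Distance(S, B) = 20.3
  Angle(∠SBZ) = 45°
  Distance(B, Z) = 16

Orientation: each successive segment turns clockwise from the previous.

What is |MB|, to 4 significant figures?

14.66

M is at the origin; MK runs at -139.9° with length 27.1, so K = (-20.73, -17.46). ∠MKW = 138.0° gives KW at 178.1° from the x-axis; with |KW| = 8.6, W = (-29.32, -17.17). ∠KWE = 112.6° gives WE at 110.7° from the x-axis; with |WE| = 10.7, E = (-33.11, -7.161). ∠WEL = 138.9° gives EL at 69.60° from the x-axis; with |EL| = 28.7, L = (-23.10, 19.74). EL is perpendicular to LS, so LS runs at -20.40°; with |LS| = 23.7, S = (-0.8892, 11.48). ∠LSB = 69.7° gives SB at -130.7° from the x-axis; with |SB| = 20.3, B = (-14.13, -3.913). Then |MB| = |B − M| = 14.66.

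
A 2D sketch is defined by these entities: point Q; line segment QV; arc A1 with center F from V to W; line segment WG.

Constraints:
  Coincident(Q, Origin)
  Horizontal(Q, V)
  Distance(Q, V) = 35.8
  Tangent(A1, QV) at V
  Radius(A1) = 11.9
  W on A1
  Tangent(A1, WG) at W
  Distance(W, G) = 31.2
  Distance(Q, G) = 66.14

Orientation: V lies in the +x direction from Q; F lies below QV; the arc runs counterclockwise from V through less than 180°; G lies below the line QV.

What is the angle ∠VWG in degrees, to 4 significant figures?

110.4°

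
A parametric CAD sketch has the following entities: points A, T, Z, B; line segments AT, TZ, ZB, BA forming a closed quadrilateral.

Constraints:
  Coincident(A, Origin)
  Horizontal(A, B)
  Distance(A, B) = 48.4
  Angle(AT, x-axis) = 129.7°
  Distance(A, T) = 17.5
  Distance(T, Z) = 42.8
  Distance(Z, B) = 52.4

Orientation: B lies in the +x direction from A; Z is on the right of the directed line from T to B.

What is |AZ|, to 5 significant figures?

26.999

Checks: |TZ| = 42.80 ✓; |ZB| = 52.40 ✓.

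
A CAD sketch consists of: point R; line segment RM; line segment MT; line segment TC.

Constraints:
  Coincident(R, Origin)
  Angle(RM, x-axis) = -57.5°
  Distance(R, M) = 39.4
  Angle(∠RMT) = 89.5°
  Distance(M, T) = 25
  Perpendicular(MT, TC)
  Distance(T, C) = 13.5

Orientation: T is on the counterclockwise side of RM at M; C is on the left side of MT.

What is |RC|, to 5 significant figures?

35.758

R is at the origin; RM runs at -57.5° with length 39.4, so M = 39.4·(cos -57.5°, sin -57.5°) = (21.170, -33.230). ∠RMT = 89.5°, so MT runs at -57.5° + (180° − 89.5°) = 33.000° from the x-axis; with |MT| = 25.0, T = M + 25.0·(cos 33.000°, sin 33.000°) = (42.136, -19.614). MT is perpendicular to TC; with |TC| = 13.5 on the left of MT, C = T + 13.5·(-0.54464, 0.83867) = (34.784, -8.2916). Then |RC| = |C − R| = 35.758.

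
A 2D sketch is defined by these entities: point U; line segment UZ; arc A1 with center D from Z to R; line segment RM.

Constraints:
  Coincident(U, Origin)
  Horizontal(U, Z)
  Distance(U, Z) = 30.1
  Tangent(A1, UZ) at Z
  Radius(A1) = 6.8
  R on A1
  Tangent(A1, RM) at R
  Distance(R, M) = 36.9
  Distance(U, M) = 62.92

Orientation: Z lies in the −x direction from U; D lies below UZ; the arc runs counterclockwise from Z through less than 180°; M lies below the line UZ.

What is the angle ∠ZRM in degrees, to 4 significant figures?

145.2°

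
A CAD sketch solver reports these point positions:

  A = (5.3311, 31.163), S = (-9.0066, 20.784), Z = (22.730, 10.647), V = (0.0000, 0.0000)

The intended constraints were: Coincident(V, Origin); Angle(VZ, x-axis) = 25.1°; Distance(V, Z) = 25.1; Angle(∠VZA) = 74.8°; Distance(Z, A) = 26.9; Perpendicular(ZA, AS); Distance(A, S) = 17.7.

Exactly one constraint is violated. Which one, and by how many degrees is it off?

Perpendicular(ZA, AS) — off by 4.40°.

V = (0.00, 0.00) ✓; VZ at 25.10° ✓; |VZ| = 25.10 ✓; ∠VZA = 74.80° ✓; |ZA| = 26.90 ✓; ∠(ZA, AS) = 85.60° ✗; |AS| = 17.70 ✓.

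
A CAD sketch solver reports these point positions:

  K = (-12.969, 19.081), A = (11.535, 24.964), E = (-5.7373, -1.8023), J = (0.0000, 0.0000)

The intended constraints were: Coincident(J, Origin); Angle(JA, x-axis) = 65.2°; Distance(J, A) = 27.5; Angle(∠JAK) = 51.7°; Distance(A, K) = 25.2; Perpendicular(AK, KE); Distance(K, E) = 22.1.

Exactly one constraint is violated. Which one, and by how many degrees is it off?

Perpendicular(AK, KE) — off by 5.60°.

J = (0.00, 0.00) ✓; JA at 65.20° ✓; |JA| = 27.50 ✓; ∠JAK = 51.70° ✓; |AK| = 25.20 ✓; ∠(AK, KE) = 95.60° ✗; |KE| = 22.10 ✓.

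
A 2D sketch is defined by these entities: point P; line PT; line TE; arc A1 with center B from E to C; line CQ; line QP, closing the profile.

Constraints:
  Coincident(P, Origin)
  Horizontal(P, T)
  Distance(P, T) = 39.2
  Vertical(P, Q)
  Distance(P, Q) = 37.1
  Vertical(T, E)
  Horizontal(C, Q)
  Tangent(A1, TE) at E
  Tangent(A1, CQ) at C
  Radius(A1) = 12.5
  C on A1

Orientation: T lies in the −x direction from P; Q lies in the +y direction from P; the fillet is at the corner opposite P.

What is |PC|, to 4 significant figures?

45.71

P is at the origin; PT is horizontal with |PT| = 39.2 and T on the −x side, so T = (-39.20, 0.000). PQ is vertical with |PQ| = 37.1 and Q on the +y side, so Q = (0.000, 37.10). The virtual corner opposite P is at (-39.20, 37.10). The tangent condition forces BE to be normal to TE and since A1 is tangent to CQ there, BC ⟂ CQ, with radius 12.5, so the center B sits 12.5 in from both sides at B = (-26.70, 24.60). That places the tangent points at E = (-39.20, 24.60) on TE and C = (-26.70, 37.10) on CQ. Then |PC| = |C − P| = 45.71.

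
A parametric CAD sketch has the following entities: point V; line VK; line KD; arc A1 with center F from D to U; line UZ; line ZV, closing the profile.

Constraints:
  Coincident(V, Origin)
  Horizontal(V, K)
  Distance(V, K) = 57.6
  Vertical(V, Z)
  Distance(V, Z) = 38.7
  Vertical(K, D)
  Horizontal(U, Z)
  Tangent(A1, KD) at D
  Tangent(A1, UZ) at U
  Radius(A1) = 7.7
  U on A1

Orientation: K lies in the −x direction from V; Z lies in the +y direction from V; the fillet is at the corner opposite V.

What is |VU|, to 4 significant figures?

63.15

V is at the origin; V and K share the same y with |VK| = 57.6 and K on the −x side, so K = (-57.60, 0.000). V and Z share the same x with |VZ| = 38.7 and Z on the +y side, so Z = (0.000, 38.70). The virtual corner opposite V is at (-57.60, 38.70). Since A1 is tangent to KD there, FD ⟂ KD and tangency of A1 to UZ means the radius FU is perpendicular to UZ, with radius 7.7, so the center F sits 7.7 in from both sides at F = (-49.90, 31.00). That places the tangent points at D = (-57.60, 31.00) on KD and U = (-49.90, 38.70) on UZ. Then |VU| = |U − V| = 63.15.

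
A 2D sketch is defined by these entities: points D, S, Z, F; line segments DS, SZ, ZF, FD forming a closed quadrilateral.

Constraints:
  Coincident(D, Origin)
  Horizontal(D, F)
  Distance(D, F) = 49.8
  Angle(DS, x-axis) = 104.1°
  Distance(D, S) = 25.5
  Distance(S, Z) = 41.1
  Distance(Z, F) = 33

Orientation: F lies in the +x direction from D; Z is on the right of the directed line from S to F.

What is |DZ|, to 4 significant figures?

19.85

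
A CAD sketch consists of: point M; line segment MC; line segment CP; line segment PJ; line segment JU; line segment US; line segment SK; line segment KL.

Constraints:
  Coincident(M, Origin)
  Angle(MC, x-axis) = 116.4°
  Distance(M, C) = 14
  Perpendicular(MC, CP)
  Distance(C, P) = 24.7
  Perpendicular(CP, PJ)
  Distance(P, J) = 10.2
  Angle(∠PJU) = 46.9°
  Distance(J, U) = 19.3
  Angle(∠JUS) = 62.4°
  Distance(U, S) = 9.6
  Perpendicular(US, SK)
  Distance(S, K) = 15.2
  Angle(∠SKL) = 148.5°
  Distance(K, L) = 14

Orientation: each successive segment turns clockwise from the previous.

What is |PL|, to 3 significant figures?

22.1

M is at the origin; MC runs at 116.4° with length 14.0, so C = (-6.22, 12.5). MC is perpendicular to CP, so CP runs at 26.4°; with |CP| = 24.7, P = (15.9, 23.5). CP is perpendicular to PJ, so PJ runs at -63.6°; with |PJ| = 10.2, J = (20.4, 14.4). ∠PJU = 46.9° gives JU at 163° from the x-axis; with |JU| = 19.3, U = (1.95, 19.9). ∠JUS = 62.4° gives US at 45.7° from the x-axis; with |US| = 9.6, S = (8.65, 26.8). US ⟂ SK, so SK runs at -44.3°; with |SK| = 15.2, K = (19.5, 16.2). ∠SKL = 148.5° gives KL at -75.8° from the x-axis; with |KL| = 14.0, L = (23.0, 2.61). Then |PL| = |L − P| = 22.1.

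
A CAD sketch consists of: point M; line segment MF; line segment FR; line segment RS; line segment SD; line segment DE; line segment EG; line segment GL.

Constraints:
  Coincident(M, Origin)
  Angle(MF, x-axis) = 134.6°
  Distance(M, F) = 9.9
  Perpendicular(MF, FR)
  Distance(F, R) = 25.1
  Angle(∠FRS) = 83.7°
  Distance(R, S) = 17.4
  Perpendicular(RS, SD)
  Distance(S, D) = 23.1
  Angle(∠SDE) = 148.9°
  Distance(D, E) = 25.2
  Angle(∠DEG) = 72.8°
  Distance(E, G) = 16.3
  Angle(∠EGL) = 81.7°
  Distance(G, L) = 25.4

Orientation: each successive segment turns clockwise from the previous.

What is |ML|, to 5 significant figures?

5.7536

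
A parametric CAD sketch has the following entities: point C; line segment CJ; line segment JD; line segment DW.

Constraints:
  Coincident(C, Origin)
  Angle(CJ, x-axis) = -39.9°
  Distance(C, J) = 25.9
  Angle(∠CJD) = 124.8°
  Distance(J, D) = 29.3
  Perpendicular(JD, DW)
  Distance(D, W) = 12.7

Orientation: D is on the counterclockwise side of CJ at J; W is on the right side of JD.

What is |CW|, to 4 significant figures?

55.65

∠CJD = 124.8°, so JD runs at -39.9° + (180° − 124.8°) = 15.30° from the x-axis; with |JD| = 29.3, D = J + 29.3·(cos 15.30°, sin 15.30°) = (48.13, -8.882). The perpendicularity gives DW at right angles to JD; with |DW| = 12.7 on the right of JD, W = D + 12.7·(0.2639, -0.9646) = (51.48, -21.13). Then |CW| = |W − C| = 55.65.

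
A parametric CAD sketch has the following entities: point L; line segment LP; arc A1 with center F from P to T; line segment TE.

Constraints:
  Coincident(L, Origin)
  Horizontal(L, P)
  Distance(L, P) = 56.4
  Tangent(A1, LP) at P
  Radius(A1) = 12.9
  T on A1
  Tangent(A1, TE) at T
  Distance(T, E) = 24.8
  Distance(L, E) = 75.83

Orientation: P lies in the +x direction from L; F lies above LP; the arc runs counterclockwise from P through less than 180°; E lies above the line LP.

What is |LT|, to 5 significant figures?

70.746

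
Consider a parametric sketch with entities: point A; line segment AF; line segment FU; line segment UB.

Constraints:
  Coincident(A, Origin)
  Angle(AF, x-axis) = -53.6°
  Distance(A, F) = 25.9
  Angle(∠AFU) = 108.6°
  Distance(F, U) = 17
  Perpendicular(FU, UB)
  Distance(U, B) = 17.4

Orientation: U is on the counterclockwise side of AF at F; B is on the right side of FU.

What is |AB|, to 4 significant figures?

48.97

∠AFU = 108.6°, so FU runs at -53.6° + (180° − 108.6°) = 17.80° from the x-axis; with |FU| = 17.0, U = F + 17.0·(cos 17.80°, sin 17.80°) = (31.56, -15.65). The perpendicularity gives UB at right angles to FU; with |UB| = 17.4 on the right of FU, B = U + 17.4·(0.3057, -0.9521) = (36.87, -32.22). Then |AB| = |B − A| = 48.97.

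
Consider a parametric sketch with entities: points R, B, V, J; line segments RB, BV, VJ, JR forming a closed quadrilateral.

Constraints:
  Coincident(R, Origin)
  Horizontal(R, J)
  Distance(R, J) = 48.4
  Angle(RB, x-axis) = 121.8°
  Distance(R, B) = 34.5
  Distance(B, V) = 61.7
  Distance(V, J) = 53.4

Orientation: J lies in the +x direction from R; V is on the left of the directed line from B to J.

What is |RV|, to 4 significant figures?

65.44

Checks: |BV| = 61.70 ✓; |VJ| = 53.40 ✓.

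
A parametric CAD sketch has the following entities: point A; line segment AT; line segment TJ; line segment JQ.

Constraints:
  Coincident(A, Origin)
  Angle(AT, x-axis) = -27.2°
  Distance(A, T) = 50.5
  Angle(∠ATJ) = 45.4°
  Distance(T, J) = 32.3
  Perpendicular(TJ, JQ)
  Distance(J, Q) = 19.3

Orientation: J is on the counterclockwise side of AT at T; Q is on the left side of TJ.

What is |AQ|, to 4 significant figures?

16.95

A is at the origin; AT runs at -27.2° with length 50.5, so T = 50.5·(cos -27.2°, sin -27.2°) = (44.92, -23.08). ∠ATJ = 45.4°, so TJ runs at -27.2° + (180° − 45.4°) = 107.4° from the x-axis; with |TJ| = 32.3, J = T + 32.3·(cos 107.4°, sin 107.4°) = (35.26, 7.739). TJ is perpendicular to JQ; with |JQ| = 19.3 on the left of TJ, Q = J + 19.3·(-0.9542, -0.2990) = (16.84, 1.967). Then |AQ| = |Q − A| = 16.95.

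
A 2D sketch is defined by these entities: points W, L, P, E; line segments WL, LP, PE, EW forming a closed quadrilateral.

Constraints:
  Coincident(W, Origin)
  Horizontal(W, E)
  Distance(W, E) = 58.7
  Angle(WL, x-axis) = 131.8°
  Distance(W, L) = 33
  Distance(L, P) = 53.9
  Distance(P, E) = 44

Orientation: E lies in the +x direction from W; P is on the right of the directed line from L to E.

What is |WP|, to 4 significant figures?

21.11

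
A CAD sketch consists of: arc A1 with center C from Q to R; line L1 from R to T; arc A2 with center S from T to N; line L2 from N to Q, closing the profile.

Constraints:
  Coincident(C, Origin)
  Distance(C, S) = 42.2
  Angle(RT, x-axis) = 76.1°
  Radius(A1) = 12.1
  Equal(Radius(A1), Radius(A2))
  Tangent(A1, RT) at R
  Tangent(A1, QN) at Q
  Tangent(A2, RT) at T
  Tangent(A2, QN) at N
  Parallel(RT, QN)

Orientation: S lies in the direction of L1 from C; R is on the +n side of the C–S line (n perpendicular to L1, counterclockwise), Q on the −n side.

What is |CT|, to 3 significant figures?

43.9

The slot axis is L1's direction at 76.1°, so u = (cos 76.1°, sin 76.1°) = (0.240, 0.971) and n = (−sin 76.1°, cos 76.1°) = (-0.971, 0.240). C is at the origin and S lies 42.2 along u from C, so S = 42.2·u = (10.1, 41.0). Tangency of A1 to both parallel lines with radius 12.1 puts R and Q at C ± 12.1·n: R = (-11.7, 2.91), Q = (11.7, -2.91). Equal radii place T and N the same way about S: T = S + 12.1·n = (-1.61, 43.9), N = S − 12.1·n = (21.9, 38.1). Then |CT| = |T − C| = 43.9.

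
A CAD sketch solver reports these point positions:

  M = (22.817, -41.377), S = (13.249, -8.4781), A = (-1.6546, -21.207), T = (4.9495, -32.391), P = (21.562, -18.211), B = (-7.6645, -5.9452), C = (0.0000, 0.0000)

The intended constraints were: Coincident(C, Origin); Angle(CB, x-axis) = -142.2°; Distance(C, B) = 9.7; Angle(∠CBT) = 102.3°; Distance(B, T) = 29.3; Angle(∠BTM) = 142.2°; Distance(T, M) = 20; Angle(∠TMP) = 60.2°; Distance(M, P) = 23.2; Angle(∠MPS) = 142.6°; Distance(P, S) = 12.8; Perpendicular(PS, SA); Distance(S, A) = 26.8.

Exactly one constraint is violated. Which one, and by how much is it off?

Distance(S, A) = 26.8 — off by 7.20.

C = (0.00, 0.00) ✓; CB at -142.2° ✓; |CB| = 9.700 ✓; ∠CBT = 102.3° ✓; |BT| = 29.30 ✓; ∠BTM = 142.2° ✓; |TM| = 20.00 ✓; ∠TMP = 60.20° ✓; |MP| = 23.20 ✓; ∠MPS = 142.6° ✓; |PS| = 12.80 ✓; ∠(PS, SA) = 90.00° ✓; |SA| = 19.60 ✗.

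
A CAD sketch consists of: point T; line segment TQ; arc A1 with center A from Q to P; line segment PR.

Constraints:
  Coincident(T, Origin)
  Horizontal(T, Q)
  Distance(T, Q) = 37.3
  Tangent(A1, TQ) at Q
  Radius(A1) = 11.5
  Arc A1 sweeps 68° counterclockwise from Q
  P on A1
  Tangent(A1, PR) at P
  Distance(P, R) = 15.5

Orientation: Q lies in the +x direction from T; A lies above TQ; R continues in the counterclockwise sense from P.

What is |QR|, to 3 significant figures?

27.1

On A1, Q sits at bearing -90° from A; a 68° counterclockwise sweep puts P at bearing -22°, so P = A + 11.5·(cos -22°, sin -22°) = (48.0, 7.19). A1 meets PR tangentially, so AP is at right angles to PR, so PR runs along (−sin -22°, cos -22°); with |PR| = 15.5, R = (53.8, 21.6). Then |QR| = |R − Q| = 27.1.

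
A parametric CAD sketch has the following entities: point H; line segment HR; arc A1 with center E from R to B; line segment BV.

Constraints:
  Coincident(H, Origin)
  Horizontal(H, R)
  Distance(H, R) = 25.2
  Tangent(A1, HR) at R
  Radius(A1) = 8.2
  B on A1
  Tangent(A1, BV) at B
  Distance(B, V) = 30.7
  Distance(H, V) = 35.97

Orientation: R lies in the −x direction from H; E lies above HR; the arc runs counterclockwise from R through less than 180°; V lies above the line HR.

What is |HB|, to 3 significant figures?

18.3

H is at the origin; H and R share the same y with |HR| = 25.2 and R on the −x side, so R = (-25.2, 0.00). A1 meets HR tangentially, so ER is at right angles to HR, so E = R + (0, 8.2) = (-25.2, 8.20). Since EB ⟂ BV (tangency), |EV| = √(8.2² + 30.7²) = 31.8 regardless of where B sits on A1. So V lies on both circle(H, 35.97) and circle(E, 31.8); the above-HR intersection is V = (-8.17, 35.0). B is the foot of the tangent from V: B = (-17.4, 5.74).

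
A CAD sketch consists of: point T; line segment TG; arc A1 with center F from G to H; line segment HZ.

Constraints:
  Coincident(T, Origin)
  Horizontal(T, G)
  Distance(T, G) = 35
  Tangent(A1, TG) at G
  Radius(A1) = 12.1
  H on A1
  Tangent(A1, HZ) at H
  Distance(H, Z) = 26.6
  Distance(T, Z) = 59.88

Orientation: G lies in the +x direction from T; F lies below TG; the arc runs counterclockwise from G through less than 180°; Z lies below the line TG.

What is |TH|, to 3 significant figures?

33.4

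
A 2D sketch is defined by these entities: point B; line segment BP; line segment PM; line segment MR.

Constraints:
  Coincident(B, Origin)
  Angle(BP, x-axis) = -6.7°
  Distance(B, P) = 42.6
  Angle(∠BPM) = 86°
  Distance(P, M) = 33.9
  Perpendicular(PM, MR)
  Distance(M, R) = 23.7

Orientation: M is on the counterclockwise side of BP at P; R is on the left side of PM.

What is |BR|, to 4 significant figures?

36.19

B is at the origin; BP runs at -6.7° with length 42.6, so P = 42.6·(cos -6.7°, sin -6.7°) = (42.31, -4.970). ∠BPM = 86.0°, so PM runs at -6.7° + (180° − 86.0°) = 87.30° from the x-axis; with |PM| = 33.9, M = P + 33.9·(cos 87.30°, sin 87.30°) = (43.91, 28.89). The perpendicularity gives MR at right angles to PM; with |MR| = 23.7 on the left of PM, R = M + 23.7·(-0.9989, 0.04711) = (20.23, 30.01). Then |BR| = |R − B| = 36.19.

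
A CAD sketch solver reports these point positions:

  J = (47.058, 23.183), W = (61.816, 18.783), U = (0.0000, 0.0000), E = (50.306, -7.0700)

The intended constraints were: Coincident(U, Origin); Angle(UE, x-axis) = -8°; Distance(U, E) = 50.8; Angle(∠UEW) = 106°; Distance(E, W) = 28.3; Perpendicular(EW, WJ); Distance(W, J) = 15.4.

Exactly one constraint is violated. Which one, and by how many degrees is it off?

Perpendicular(EW, WJ) — off by 7.40°.

U = (0.00, 0.00) ✓; UE at -8.000° ✓; |UE| = 50.80 ✓; ∠UEW = 106.0° ✓; |EW| = 28.30 ✓; ∠(EW, WJ) = 97.40° ✗; |WJ| = 15.40 ✓.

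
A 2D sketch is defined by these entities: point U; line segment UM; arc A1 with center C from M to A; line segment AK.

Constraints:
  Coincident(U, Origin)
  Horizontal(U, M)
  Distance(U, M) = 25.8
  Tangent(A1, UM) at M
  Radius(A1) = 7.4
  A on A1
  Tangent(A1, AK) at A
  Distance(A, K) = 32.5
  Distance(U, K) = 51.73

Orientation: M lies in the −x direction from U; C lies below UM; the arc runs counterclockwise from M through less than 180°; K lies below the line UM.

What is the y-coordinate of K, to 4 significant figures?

-39.98

Checks: ∠(CM, MU) = 90.00° ✓; |CM| = 7.400 ✓; |CA| = 7.400 ✓; ∠(CA, AK) = 90.00° ✓; |AK| = 32.50 ✓; |UK| = 51.73 ✓.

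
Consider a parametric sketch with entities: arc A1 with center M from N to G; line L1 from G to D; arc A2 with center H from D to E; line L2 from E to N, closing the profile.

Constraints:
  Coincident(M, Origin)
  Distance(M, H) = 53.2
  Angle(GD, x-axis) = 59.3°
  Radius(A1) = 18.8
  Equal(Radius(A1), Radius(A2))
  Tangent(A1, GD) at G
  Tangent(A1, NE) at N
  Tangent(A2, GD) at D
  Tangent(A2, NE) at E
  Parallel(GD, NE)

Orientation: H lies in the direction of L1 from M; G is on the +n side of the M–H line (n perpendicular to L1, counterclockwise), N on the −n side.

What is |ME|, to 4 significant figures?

56.42

The slot axis is L1's direction at 59.3°, so u = (cos 59.3°, sin 59.3°) = (0.5105, 0.8599) and n = (−sin 59.3°, cos 59.3°) = (-0.8599, 0.5105). M is at the origin and H lies 53.2 along u from M, so H = 53.2·u = (27.16, 45.74). Tangency of A1 to both parallel lines with radius 18.8 puts G and N at M ± 18.8·n: G = (-16.17, 9.598), N = (16.17, -9.598). Equal radii place D and E the same way about H: D = H + 18.8·n = (11.00, 55.34), E = H − 18.8·n = (43.33, 36.15). Then |ME| = |E − M| = 56.42.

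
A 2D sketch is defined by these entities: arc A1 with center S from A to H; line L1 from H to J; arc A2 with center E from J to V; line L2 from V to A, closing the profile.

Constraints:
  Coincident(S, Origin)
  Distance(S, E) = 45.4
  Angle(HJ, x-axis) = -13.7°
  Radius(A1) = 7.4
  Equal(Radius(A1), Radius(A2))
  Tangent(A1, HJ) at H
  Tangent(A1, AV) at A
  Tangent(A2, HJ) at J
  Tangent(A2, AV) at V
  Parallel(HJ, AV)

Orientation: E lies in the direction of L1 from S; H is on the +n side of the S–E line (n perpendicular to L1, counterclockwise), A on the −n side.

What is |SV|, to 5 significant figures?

45.999

The slot axis is L1's direction at -13.7°, so u = (cos -13.7°, sin -13.7°) = (0.97155, -0.23684) and n = (−sin -13.7°, cos -13.7°) = (0.23684, 0.97155). S is at the origin and E lies 45.4 along u from S, so E = 45.4·u = (44.108, -10.752). Tangency of A1 to both parallel lines with radius 7.4 puts H and A at S ± 7.4·n: H = (1.7526, 7.1895), A = (-1.7526, -7.1895). Equal radii place J and V the same way about E: J = E + 7.4·n = (45.861, -3.5630), V = E − 7.4·n = (42.356, -17.942). Then |SV| = |V − S| = 45.999.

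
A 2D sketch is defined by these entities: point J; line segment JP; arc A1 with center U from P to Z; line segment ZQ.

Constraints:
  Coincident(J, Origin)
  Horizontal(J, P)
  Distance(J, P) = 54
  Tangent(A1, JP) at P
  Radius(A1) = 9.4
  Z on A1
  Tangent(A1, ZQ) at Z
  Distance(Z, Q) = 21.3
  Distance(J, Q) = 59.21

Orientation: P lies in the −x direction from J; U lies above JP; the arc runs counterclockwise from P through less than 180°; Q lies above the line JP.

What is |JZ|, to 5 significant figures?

46.298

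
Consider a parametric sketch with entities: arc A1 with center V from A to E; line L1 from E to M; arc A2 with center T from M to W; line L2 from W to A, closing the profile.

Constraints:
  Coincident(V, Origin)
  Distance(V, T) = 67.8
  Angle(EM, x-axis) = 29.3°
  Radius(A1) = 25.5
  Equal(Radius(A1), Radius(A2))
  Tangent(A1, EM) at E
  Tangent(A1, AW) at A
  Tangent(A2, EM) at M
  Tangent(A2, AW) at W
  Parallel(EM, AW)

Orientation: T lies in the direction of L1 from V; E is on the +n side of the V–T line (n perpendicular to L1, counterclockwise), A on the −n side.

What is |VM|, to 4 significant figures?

72.44

Tangency of A1 to both parallel lines with radius 25.5 puts E and A at V ± 25.5·n: E = (-12.48, 22.24), A = (12.48, -22.24). Equal radii place M and W the same way about T: M = T + 25.5·n = (46.65, 55.42), W = T − 25.5·n = (71.61, 10.94). Then |VM| = |M − V| = 72.44.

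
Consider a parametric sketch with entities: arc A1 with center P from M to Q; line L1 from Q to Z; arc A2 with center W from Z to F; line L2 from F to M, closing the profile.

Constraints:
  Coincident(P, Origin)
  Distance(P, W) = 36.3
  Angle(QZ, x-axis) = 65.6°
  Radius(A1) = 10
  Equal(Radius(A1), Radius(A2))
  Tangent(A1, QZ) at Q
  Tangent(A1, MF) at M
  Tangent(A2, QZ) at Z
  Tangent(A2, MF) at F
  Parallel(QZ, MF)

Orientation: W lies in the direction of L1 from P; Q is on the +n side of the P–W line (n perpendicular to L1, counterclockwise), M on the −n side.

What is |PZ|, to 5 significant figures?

37.652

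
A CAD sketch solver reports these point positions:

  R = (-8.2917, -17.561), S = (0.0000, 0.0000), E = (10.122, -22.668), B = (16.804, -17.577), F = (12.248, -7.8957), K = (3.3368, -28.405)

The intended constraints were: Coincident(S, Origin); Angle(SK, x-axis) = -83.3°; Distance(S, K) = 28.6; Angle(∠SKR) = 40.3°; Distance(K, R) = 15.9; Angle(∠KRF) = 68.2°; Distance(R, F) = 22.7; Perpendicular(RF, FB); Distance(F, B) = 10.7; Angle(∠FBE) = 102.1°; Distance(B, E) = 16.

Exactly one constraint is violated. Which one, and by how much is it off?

Distance(B, E) = 16 — off by 7.60.

S = (0.00, 0.00) ✓; SK at -83.30° ✓; |SK| = 28.60 ✓; ∠SKR = 40.30° ✓; |KR| = 15.90 ✓; ∠KRF = 68.20° ✓; |RF| = 22.70 ✓; ∠(RF, FB) = 90.00° ✓; |FB| = 10.70 ✓; ∠FBE = 102.1° ✓; |BE| = 8.400 ✗.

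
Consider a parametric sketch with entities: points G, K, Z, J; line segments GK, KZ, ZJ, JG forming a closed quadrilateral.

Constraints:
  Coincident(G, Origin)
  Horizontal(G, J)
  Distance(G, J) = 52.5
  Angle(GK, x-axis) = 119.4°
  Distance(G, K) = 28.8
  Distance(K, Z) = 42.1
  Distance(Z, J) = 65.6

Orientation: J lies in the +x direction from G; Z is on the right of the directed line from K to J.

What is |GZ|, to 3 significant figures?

20.1

Checks: |KZ| = 42.10 ✓; |ZJ| = 65.60 ✓.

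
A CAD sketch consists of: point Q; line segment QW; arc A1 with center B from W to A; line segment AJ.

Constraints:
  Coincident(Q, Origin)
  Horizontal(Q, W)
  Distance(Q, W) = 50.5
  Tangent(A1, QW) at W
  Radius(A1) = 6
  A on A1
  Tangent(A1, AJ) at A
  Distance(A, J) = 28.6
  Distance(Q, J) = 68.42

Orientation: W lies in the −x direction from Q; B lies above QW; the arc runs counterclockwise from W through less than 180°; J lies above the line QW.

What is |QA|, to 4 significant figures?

46.17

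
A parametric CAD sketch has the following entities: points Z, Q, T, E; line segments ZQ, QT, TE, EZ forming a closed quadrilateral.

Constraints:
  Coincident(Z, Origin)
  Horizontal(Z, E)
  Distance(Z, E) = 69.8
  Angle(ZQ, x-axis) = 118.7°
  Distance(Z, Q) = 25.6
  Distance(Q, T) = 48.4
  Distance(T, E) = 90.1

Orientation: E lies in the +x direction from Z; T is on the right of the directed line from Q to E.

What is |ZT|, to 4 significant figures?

30.61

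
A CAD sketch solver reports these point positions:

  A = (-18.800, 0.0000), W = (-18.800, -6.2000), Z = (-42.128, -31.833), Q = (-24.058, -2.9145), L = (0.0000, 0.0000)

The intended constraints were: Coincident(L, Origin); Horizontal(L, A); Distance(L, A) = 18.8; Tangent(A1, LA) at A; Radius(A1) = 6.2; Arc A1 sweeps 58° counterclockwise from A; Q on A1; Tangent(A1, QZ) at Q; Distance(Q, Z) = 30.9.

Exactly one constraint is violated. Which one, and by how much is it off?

Distance(Q, Z) = 30.9 — off by 3.20.

L = (0.00, 0.00) ✓; L.y = 0.00, A.y = 0.00 ✓; |LA| = 18.80 ✓; ∠(WA, AL) = 90.00° ✓; |WA| = 6.200 ✓; bearing(W→Q) − bearing(W→A) = 58.00° ✓; |WQ| = 6.200 ✓; ∠(WQ, QZ) = 90.00° ✓; |QZ| = 34.10 ✗.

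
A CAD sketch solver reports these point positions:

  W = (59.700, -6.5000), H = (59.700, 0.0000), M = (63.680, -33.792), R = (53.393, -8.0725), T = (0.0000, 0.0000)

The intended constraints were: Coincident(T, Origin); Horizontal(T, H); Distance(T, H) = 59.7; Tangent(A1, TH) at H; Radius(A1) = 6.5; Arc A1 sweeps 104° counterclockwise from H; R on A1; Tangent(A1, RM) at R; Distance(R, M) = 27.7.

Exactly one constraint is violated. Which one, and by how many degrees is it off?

Tangent(A1, RM) at R — off by 7.80°.

T = (0.00, 0.00) ✓; T.y = 0.00, H.y = 0.00 ✓; |TH| = 59.70 ✓; ∠(WH, HT) = 90.00° ✓; |WH| = 6.500 ✓; bearing(W→R) − bearing(W→H) = 104.0° ✓; |WR| = 6.500 ✓; ∠(WR, RM) = 82.20° ✗; |RM| = 27.70 ✓.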